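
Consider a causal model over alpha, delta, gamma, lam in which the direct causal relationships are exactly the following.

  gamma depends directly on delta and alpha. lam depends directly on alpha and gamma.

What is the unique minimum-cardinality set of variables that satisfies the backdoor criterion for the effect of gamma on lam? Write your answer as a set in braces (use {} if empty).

Variables eligible for adjustment (non-descendants of gamma, excluding gamma and lam): {alpha, delta}.
Backdoor paths from gamma to lam:
  P1: gamma <- alpha -> lam
The empty set is not sufficient: P1 (gamma <- alpha -> lam) has no collider blocking it and no conditioned non-collider, so it is open.
Try {alpha}:
  P1: blocked at fork node alpha ∈ conditioning set.
{alpha} contains no descendant of gamma and blocks every backdoor path.
No other singleton works — e.g. {delta} leaves P1 open — so {alpha} is the unique smallest valid adjustment set.

{alpha}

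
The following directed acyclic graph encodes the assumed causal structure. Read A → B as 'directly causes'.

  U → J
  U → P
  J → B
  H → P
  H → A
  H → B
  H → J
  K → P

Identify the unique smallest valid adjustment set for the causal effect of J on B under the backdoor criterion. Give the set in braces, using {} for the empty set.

Variables eligible for adjustment (non-descendants of J, excluding J and B): {A, H, K, P, U}.
Backdoor paths from J to B:
  P1: J <- H -> B
  P2: J <- U -> P <- H -> B
The empty set is not sufficient: P1 (J <- H -> B) has no collider blocking it and no conditioned non-collider, so it is open.
Try {H}:
  P1: blocked at fork node H ∈ conditioning set.
  P2: blocked at collider P (neither it nor any descendant is in the conditioning set).
{H} contains no descendant of J and blocks every backdoor path.
No other singleton works — e.g. {K} leaves P1 open — so {H} is the unique smallest valid adjustment set.

{H}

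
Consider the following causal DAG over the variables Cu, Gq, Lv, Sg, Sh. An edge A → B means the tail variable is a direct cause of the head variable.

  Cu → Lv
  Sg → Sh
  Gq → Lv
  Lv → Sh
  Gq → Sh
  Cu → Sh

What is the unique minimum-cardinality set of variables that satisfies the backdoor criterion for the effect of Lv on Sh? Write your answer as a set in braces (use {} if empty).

{Cu, Gq}

Variables eligible for adjustment (non-descendants of Lv, excluding Lv and Sh): {Cu, Gq, Sg}.
Backdoor paths from Lv to Sh:
  P1: Lv <- Gq -> Sh
  P2: Lv <- Cu -> Sh
The empty set is not sufficient: P1 (Lv <- Gq -> Sh) has no collider blocking it and no conditioned non-collider, so it is open.
Try {Cu, Gq}:
  P1: blocked at fork node Gq ∈ conditioning set.
  P2: blocked at fork node Cu ∈ conditioning set.
{Cu, Gq} contains no descendant of Lv and blocks every backdoor path.
Every element of {Cu, Gq} is needed (dropping Cu leaves P2 open; dropping Gq leaves P1 open), so no proper subset is valid.
Among all size-2 subsets of the eligible variables, only {Cu, Gq} blocks every backdoor path, so it is the unique smallest valid adjustment set.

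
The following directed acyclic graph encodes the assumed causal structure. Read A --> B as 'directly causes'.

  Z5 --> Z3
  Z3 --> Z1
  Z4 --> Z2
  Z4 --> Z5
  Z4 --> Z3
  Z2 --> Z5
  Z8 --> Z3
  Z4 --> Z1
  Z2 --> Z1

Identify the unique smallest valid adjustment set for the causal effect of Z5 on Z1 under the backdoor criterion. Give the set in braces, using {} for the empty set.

Variables eligible for adjustment (non-descendants of Z5, excluding Z5 and Z1): {Z2, Z4, Z8}.
Backdoor paths from Z5 to Z1:
  P1: Z5 <- Z4 -> Z2 -> Z1
  P2: Z5 <- Z4 -> Z3 -> Z1
  P3: Z5 <- Z4 -> Z1
  P4: Z5 <- Z2 <- Z4 -> Z3 -> Z1
  P5: Z5 <- Z2 <- Z4 -> Z1
  P6: Z5 <- Z2 -> Z1
The empty set is not sufficient: P1 (Z5 <- Z4 -> Z2 -> Z1) has no collider blocking it and no conditioned non-collider, so it is open.
Try {Z2, Z4}:
  P1: blocked at fork node Z4 ∈ conditioning set.
  P2: blocked at fork node Z4 ∈ conditioning set.
  P3: blocked at fork node Z4 ∈ conditioning set.
  P4: blocked at chain node Z2 ∈ conditioning set.
  P5: blocked at chain node Z2 ∈ conditioning set.
  P6: blocked at fork node Z2 ∈ conditioning set.
{Z2, Z4} contains no descendant of Z5 and blocks every backdoor path.
Every element of {Z2, Z4} is needed (dropping Z2 leaves P6 open; dropping Z4 leaves P2 open), so no proper subset is valid.
Among all size-2 subsets of the eligible variables, only {Z2, Z4} blocks every backdoor path, so it is the unique smallest valid adjustment set.

{Z2, Z4}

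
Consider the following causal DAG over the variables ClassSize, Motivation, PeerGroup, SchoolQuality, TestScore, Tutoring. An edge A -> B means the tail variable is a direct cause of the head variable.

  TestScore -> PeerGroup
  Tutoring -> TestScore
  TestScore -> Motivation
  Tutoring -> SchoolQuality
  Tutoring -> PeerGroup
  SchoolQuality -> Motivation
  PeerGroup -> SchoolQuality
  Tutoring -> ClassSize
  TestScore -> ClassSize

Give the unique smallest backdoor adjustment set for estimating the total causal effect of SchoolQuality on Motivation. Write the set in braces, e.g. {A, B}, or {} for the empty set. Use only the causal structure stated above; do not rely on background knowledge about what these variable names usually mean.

Variables eligible for adjustment (non-descendants of SchoolQuality, excluding SchoolQuality and Motivation): {ClassSize, PeerGroup, TestScore, Tutoring}.
Backdoor paths from SchoolQuality to Motivation:
  P1: SchoolQuality <- Tutoring -> TestScore -> Motivation
  P2: SchoolQuality <- Tutoring -> PeerGroup <- TestScore -> Motivation
  P3: SchoolQuality <- Tutoring -> ClassSize <- TestScore -> Motivation
  P4: SchoolQuality <- PeerGroup <- Tutoring -> TestScore -> Motivation
  P5: SchoolQuality <- PeerGroup <- Tutoring -> ClassSize <- TestScore -> Motivation
  P6: SchoolQuality <- PeerGroup <- TestScore -> Motivation
The empty set is not sufficient: P1 (SchoolQuality <- Tutoring -> TestScore -> Motivation) has no collider blocking it and no conditioned non-collider, so it is open.
Try {TestScore}:
  P1: blocked at chain node TestScore ∈ conditioning set.
  P2: blocked at collider PeerGroup (neither it nor any descendant is in the conditioning set).
  P3: blocked at collider ClassSize (neither it nor any descendant is in the conditioning set).
  P4: blocked at chain node TestScore ∈ conditioning set.
  P5: blocked at collider ClassSize (neither it nor any descendant is in the conditioning set).
  P6: blocked at fork node TestScore ∈ conditioning set.
{TestScore} contains no descendant of SchoolQuality and blocks every backdoor path.
No other singleton works — e.g. {Tutoring} leaves P6 open — so {TestScore} is the unique smallest valid adjustment set.

{TestScore}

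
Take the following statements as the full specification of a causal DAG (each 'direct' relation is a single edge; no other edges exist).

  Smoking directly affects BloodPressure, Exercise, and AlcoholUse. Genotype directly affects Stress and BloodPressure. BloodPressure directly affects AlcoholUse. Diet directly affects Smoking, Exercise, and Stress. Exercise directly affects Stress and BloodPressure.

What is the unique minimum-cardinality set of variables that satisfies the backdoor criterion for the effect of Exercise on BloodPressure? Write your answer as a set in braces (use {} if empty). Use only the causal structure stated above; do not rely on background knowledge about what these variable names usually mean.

Variables eligible for adjustment (non-descendants of Exercise, excluding Exercise and BloodPressure): {Diet, Genotype, Smoking}.
Backdoor paths from Exercise to BloodPressure:
  P1: Exercise <- Diet -> Smoking -> BloodPressure
  P2: Exercise <- Diet -> Smoking -> AlcoholUse <- BloodPressure
  P3: Exercise <- Diet -> Stress <- Genotype -> BloodPressure
  P4: Exercise <- Smoking <- Diet -> Stress <- Genotype -> BloodPressure
  P5: Exercise <- Smoking -> BloodPressure
  P6: Exercise <- Smoking -> AlcoholUse <- BloodPressure
The empty set is not sufficient: P1 (Exercise <- Diet -> Smoking -> BloodPressure) has no collider blocking it and no conditioned non-collider, so it is open.
Try {Smoking}:
  P1: blocked at chain node Smoking ∈ conditioning set.
  P2: blocked at chain node Smoking ∈ conditioning set.
  P3: blocked at collider Stress (neither it nor any descendant is in the conditioning set).
  P4: blocked at chain node Smoking ∈ conditioning set.
  P5: blocked at fork node Smoking ∈ conditioning set.
  P6: blocked at fork node Smoking ∈ conditioning set.
{Smoking} contains no descendant of Exercise and blocks every backdoor path.
No other singleton works — e.g. {Diet} leaves P5 open — so {Smoking} is the unique smallest valid adjustment set.

{Smoking}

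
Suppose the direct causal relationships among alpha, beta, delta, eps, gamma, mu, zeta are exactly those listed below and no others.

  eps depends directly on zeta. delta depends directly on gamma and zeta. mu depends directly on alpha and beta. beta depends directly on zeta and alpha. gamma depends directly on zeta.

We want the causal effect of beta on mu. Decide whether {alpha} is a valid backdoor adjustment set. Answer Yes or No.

Yes

Backdoor paths from beta to mu (paths whose first edge points into beta):
  P1: beta <- alpha -> mu
Condition 1 (no descendant of beta in the set): holds — descendants of beta are {mu}; none are in {alpha}.
Condition 2 (every backdoor path blocked by {alpha}):
  P1: blocked at fork node alpha ∈ conditioning set.
{alpha} satisfies the backdoor criterion.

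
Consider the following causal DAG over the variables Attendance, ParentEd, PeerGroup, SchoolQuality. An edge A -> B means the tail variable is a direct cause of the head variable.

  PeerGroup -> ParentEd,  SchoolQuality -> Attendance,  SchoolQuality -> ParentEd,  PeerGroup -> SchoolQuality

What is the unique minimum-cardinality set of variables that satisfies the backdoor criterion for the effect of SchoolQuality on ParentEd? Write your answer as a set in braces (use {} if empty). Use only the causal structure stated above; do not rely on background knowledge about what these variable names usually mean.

{PeerGroup}

Variables eligible for adjustment (non-descendants of SchoolQuality, excluding SchoolQuality and ParentEd): {PeerGroup}.
Backdoor paths from SchoolQuality to ParentEd:
  P1: SchoolQuality <- PeerGroup -> ParentEd
The empty set is not sufficient: P1 (SchoolQuality <- PeerGroup -> ParentEd) has no collider blocking it and no conditioned non-collider, so it is open.
Try {PeerGroup}:
  P1: blocked at fork node PeerGroup ∈ conditioning set.
{PeerGroup} contains no descendant of SchoolQuality and blocks every backdoor path.
{PeerGroup} is the unique smallest valid adjustment set.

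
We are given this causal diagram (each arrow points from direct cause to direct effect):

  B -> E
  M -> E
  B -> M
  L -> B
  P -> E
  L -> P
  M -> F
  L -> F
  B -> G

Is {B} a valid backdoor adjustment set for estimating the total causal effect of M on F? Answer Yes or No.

Yes

Backdoor paths from M to F (paths whose first edge points into M):
  P1: M <- B <- L -> F
  P2: M <- B -> E <- P <- L -> F
Condition 1 (no descendant of M in the set): holds — descendants of M are {E, F}; none are in {B}.
Condition 2 (every backdoor path blocked by {B}):
  P1: blocked at chain node B ∈ conditioning set.
  P2: blocked at fork node B ∈ conditioning set.
{B} satisfies the backdoor criterion.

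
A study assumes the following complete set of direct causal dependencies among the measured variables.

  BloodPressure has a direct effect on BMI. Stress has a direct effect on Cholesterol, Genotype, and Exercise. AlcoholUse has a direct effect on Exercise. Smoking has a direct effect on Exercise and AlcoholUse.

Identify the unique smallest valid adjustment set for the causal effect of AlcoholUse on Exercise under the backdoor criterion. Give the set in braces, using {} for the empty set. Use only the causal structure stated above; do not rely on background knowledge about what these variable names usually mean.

Variables eligible for adjustment (non-descendants of AlcoholUse, excluding AlcoholUse and Exercise): {BMI, BloodPressure, Cholesterol, Genotype, Smoking, Stress}.
Backdoor paths from AlcoholUse to Exercise:
  P1: AlcoholUse <- Smoking -> Exercise
The empty set is not sufficient: P1 (AlcoholUse <- Smoking -> Exercise) has no collider blocking it and no conditioned non-collider, so it is open.
Try {Smoking}:
  P1: blocked at fork node Smoking ∈ conditioning set.
{Smoking} contains no descendant of AlcoholUse and blocks every backdoor path.
No other singleton works — e.g. {BloodPressure} leaves P1 open — so {Smoking} is the unique smallest valid adjustment set.

{Smoking}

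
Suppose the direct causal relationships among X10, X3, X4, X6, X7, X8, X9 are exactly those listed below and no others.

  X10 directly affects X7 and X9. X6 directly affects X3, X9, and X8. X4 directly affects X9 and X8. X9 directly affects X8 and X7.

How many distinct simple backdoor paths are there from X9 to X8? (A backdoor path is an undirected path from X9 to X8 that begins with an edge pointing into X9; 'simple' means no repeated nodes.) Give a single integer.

A backdoor path from X9 to X8 is any simple undirected path whose first edge points into X9 (i.e. leaves X9 via a parent).
Parents of X9: {X10, X4, X6}.
Enumerating:
  P1: X9 <- X6 -> X8
  P2: X9 <- X4 -> X8
That exhausts the simple backdoor paths. Count: 2.

2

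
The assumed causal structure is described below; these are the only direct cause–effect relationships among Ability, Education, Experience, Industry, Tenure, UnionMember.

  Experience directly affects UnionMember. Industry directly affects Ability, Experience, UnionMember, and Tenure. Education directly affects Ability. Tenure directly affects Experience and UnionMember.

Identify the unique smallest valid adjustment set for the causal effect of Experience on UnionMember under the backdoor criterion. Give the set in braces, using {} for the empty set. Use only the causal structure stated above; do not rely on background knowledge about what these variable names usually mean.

Variables eligible for adjustment (non-descendants of Experience, excluding Experience and UnionMember): {Ability, Education, Industry, Tenure}.
Backdoor paths from Experience to UnionMember:
  P1: Experience <- Industry -> Tenure -> UnionMember
  P2: Experience <- Industry -> UnionMember
  P3: Experience <- Tenure <- Industry -> UnionMember
  P4: Experience <- Tenure -> UnionMember
The empty set is not sufficient: P1 (Experience <- Industry -> Tenure -> UnionMember) has no collider blocking it and no conditioned non-collider, so it is open.
Try {Industry, Tenure}:
  P1: blocked at fork node Industry ∈ conditioning set.
  P2: blocked at fork node Industry ∈ conditioning set.
  P3: blocked at chain node Tenure ∈ conditioning set.
  P4: blocked at fork node Tenure ∈ conditioning set.
{Industry, Tenure} contains no descendant of Experience and blocks every backdoor path.
Every element of {Industry, Tenure} is needed (dropping Industry leaves P2 open; dropping Tenure leaves P4 open), so no proper subset is valid.
Among all size-2 subsets of the eligible variables, only {Industry, Tenure} blocks every backdoor path, so it is the unique smallest valid adjustment set.

{Industry, Tenure}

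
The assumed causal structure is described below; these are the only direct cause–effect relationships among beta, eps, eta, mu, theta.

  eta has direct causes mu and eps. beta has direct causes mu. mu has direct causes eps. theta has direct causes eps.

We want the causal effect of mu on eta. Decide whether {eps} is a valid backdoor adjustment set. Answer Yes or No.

Yes

Backdoor paths from mu to eta (paths whose first edge points into mu):
  P1: mu <- eps -> eta
Condition 1 (no descendant of mu in the set): holds — descendants of mu are {beta, eta}; none are in {eps}.
Condition 2 (every backdoor path blocked by {eps}):
  P1: blocked at fork node eps ∈ conditioning set.
{eps} satisfies the backdoor criterion.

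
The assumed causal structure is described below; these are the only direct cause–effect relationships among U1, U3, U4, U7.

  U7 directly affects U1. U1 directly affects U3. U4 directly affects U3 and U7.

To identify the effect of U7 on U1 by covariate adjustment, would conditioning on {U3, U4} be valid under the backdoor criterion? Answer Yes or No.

No

Backdoor paths from U7 to U1 (paths whose first edge points into U7):
  P1: U7 <- U4 -> U3 <- U1
Condition 1 (no descendant of U7 in the set): FAILS — U3 is a descendant of U7.
Condition 2 (every backdoor path blocked by {U3, U4}):
  P1: blocked at fork node U4 ∈ conditioning set.
{U3, U4} does not satisfy the backdoor criterion.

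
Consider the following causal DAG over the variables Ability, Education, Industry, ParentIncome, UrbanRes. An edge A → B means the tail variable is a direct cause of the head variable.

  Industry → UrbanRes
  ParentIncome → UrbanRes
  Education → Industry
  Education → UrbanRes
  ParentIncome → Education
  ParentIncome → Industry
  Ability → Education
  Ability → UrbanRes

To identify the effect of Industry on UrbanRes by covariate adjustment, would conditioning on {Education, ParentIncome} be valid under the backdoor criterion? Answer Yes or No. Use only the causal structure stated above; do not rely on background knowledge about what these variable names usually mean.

Backdoor paths from Industry to UrbanRes (paths whose first edge points into Industry):
  P1: Industry <- ParentIncome -> Education <- Ability -> UrbanRes
  P2: Industry <- ParentIncome -> Education -> UrbanRes
  P3: Industry <- ParentIncome -> UrbanRes
  P4: Industry <- Education <- Ability -> UrbanRes
  P5: Industry <- Education <- ParentIncome -> UrbanRes
  P6: Industry <- Education -> UrbanRes
Condition 1 (no descendant of Industry in the set): holds — descendants of Industry are {UrbanRes}; none are in {Education, ParentIncome}.
Condition 2 (every backdoor path blocked by {Education, ParentIncome}):
  P1: blocked at fork node ParentIncome ∈ conditioning set.
  P2: blocked at fork node ParentIncome ∈ conditioning set.
  P3: blocked at fork node ParentIncome ∈ conditioning set.
  P4: blocked at chain node Education ∈ conditioning set.
  P5: blocked at chain node Education ∈ conditioning set.
  P6: blocked at fork node Education ∈ conditioning set.
{Education, ParentIncome} satisfies the backdoor criterion.

Yes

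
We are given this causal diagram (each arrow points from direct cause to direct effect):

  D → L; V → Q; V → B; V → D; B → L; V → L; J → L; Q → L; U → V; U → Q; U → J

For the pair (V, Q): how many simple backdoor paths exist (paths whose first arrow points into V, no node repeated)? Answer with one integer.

A backdoor path from V to Q is any simple undirected path whose first edge points into V (i.e. leaves V via a parent).
Parents of V: {U}.
Enumerating:
  P1: V <- U -> J -> L <- Q
  P2: V <- U -> Q
That exhausts the simple backdoor paths. Count: 2.

2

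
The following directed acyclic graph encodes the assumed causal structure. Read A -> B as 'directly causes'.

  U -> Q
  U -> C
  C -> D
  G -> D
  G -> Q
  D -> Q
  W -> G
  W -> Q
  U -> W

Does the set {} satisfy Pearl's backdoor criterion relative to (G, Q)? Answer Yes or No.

No

Backdoor paths from G to Q (paths whose first edge points into G):
  P1: G <- W <- U -> C -> D -> Q
  P2: G <- W <- U -> Q
  P3: G <- W -> Q
Condition 1 (no descendant of G in the set): holds — descendants of G are {D, Q}; none are in {}.
Condition 2 (every backdoor path blocked by {}):
  P1: open — no interior node is in the conditioning set.
  P2: open — no interior node is in the conditioning set.
  P3: open — no interior node is in the conditioning set.
{} does not satisfy the backdoor criterion.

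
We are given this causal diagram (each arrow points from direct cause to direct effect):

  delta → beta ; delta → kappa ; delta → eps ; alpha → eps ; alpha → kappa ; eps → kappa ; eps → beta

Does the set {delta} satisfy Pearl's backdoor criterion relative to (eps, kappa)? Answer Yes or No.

No

Backdoor paths from eps to kappa (paths whose first edge points into eps):
  P1: eps <- alpha -> kappa
  P2: eps <- delta -> kappa
Condition 1 (no descendant of eps in the set): holds — descendants of eps are {beta, kappa}; none are in {delta}.
Condition 2 (every backdoor path blocked by {delta}):
  P1: open — no interior node is in the conditioning set.
  P2: blocked at fork node delta ∈ conditioning set.
{delta} does not satisfy the backdoor criterion.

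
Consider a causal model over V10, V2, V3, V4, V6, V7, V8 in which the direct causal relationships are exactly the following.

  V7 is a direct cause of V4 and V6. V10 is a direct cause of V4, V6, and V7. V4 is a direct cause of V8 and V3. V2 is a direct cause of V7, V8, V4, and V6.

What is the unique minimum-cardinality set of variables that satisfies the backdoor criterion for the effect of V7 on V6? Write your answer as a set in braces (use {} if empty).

{V10, V2}

Variables eligible for adjustment (non-descendants of V7, excluding V7 and V6): {V10, V2}.
Backdoor paths from V7 to V6:
  P1: V7 <- V2 -> V4 <- V10 -> V6
  P2: V7 <- V2 -> V6
  P3: V7 <- V2 -> V8 <- V4 <- V10 -> V6
  P4: V7 <- V10 -> V4 <- V2 -> V6
  P5: V7 <- V10 -> V4 -> V8 <- V2 -> V6
  P6: V7 <- V10 -> V6
The empty set is not sufficient: P2 (V7 <- V2 -> V6) has no collider blocking it and no conditioned non-collider, so it is open.
Try {V10, V2}:
  P1: blocked at fork node V2 ∈ conditioning set.
  P2: blocked at fork node V2 ∈ conditioning set.
  P3: blocked at fork node V2 ∈ conditioning set.
  P4: blocked at fork node V10 ∈ conditioning set.
  P5: blocked at fork node V10 ∈ conditioning set.
  P6: blocked at fork node V10 ∈ conditioning set.
{V10, V2} contains no descendant of V7 and blocks every backdoor path.
Every element of {V10, V2} is needed (dropping V10 leaves P6 open; dropping V2 leaves P2 open), so no proper subset is valid.
Among all size-2 subsets of the eligible variables, only {V10, V2} blocks every backdoor path, so it is the unique smallest valid adjustment set.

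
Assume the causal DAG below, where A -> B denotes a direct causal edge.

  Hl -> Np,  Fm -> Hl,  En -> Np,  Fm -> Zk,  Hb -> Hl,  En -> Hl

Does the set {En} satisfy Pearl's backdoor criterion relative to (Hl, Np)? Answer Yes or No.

Backdoor paths from Hl to Np (paths whose first edge points into Hl):
  P1: Hl <- En -> Np
Condition 1 (no descendant of Hl in the set): holds — descendants of Hl are {Np}; none are in {En}.
Condition 2 (every backdoor path blocked by {En}):
  P1: blocked at fork node En ∈ conditioning set.
{En} satisfies the backdoor criterion.

Yes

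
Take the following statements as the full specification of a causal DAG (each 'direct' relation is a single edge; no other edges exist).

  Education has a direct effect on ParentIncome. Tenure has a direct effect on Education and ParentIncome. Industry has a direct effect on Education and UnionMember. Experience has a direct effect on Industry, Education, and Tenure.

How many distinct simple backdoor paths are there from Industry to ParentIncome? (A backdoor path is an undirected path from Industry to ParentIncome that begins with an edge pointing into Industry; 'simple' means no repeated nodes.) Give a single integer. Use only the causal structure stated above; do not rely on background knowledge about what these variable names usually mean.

4

A backdoor path from Industry to ParentIncome is any simple undirected path whose first edge points into Industry (i.e. leaves Industry via a parent).
Parents of Industry: {Experience}.
Enumerating:
  P1: Industry <- Experience -> Tenure -> Education -> ParentIncome
  P2: Industry <- Experience -> Tenure -> ParentIncome
  P3: Industry <- Experience -> Education <- Tenure -> ParentIncome
  P4: Industry <- Experience -> Education -> ParentIncome
That exhausts the simple backdoor paths. Count: 4.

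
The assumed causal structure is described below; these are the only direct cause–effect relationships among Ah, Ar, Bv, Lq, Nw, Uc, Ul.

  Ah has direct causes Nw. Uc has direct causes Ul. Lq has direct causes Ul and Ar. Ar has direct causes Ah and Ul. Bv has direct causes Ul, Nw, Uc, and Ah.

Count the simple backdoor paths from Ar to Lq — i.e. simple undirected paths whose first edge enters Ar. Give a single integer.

A backdoor path from Ar to Lq is any simple undirected path whose first edge points into Ar (i.e. leaves Ar via a parent).
Parents of Ar: {Ah, Ul}.
Enumerating:
  P1: Ar <- Ul -> Lq
  P2: Ar <- Ah <- Nw -> Bv <- Ul -> Lq
  P3: Ar <- Ah <- Nw -> Bv <- Uc <- Ul -> Lq
  P4: Ar <- Ah -> Bv <- Ul -> Lq
  P5: Ar <- Ah -> Bv <- Uc <- Ul -> Lq
That exhausts the simple backdoor paths. Count: 5.

5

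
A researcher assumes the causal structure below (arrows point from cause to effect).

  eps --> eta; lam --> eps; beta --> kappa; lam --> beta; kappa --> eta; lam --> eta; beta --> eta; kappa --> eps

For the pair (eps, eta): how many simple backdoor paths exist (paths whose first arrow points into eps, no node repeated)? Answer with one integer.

6

A backdoor path from eps to eta is any simple undirected path whose first edge points into eps (i.e. leaves eps via a parent).
Parents of eps: {kappa, lam}.
Enumerating:
  P1: eps <- lam -> beta -> kappa -> eta
  P2: eps <- lam -> beta -> eta
  P3: eps <- lam -> eta
  P4: eps <- kappa <- beta <- lam -> eta
  P5: eps <- kappa <- beta -> eta
  P6: eps <- kappa -> eta
That exhausts the simple backdoor paths. Count: 6.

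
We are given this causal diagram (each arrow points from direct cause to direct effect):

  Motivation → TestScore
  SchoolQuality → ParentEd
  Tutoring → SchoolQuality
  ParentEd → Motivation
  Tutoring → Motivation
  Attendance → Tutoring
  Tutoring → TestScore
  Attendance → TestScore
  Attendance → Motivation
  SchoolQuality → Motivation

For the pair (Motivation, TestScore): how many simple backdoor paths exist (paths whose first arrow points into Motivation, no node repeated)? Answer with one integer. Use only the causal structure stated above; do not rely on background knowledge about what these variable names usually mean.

A backdoor path from Motivation to TestScore is any simple undirected path whose first edge points into Motivation (i.e. leaves Motivation via a parent).
Parents of Motivation: {Attendance, ParentEd, SchoolQuality, Tutoring}.
Enumerating:
  P1: Motivation <- Attendance -> Tutoring -> TestScore
  P2: Motivation <- Attendance -> TestScore
  P3: Motivation <- Tutoring <- Attendance -> TestScore
  P4: Motivation <- Tutoring -> TestScore
  P5: Motivation <- SchoolQuality <- Tutoring <- Attendance -> TestScore
  P6: Motivation <- SchoolQuality <- Tutoring -> TestScore
  P7: Motivation <- ParentEd <- SchoolQuality <- Tutoring <- Attendance -> TestScore
  P8: Motivation <- ParentEd <- SchoolQuality <- Tutoring -> TestScore
That exhausts the simple backdoor paths. Count: 8.

8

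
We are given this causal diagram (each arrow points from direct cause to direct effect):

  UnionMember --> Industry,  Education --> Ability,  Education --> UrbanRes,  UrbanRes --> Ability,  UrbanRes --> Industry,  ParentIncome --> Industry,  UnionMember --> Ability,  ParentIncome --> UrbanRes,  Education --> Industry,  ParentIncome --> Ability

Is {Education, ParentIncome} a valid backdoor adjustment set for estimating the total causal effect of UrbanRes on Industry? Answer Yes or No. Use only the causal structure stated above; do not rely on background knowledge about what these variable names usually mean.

Backdoor paths from UrbanRes to Industry (paths whose first edge points into UrbanRes):
  P1: UrbanRes <- ParentIncome -> Ability <- Education -> Industry
  P2: UrbanRes <- ParentIncome -> Ability <- UnionMember -> Industry
  P3: UrbanRes <- ParentIncome -> Industry
  P4: UrbanRes <- Education -> Ability <- ParentIncome -> Industry
  P5: UrbanRes <- Education -> Ability <- UnionMember -> Industry
  P6: UrbanRes <- Education -> Industry
Condition 1 (no descendant of UrbanRes in the set): holds — descendants of UrbanRes are {Ability, Industry}; none are in {Education, ParentIncome}.
Condition 2 (every backdoor path blocked by {Education, ParentIncome}):
  P1: blocked at fork node ParentIncome ∈ conditioning set.
  P2: blocked at fork node ParentIncome ∈ conditioning set.
  P3: blocked at fork node ParentIncome ∈ conditioning set.
  P4: blocked at fork node Education ∈ conditioning set.
  P5: blocked at fork node Education ∈ conditioning set.
  P6: blocked at fork node Education ∈ conditioning set.
{Education, ParentIncome} satisfies the backdoor criterion.

Yes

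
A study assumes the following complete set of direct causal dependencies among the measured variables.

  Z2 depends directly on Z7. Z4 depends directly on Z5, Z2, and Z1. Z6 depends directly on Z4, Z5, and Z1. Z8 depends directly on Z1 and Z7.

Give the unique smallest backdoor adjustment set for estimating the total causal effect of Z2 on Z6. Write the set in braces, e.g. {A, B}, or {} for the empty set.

{}

Variables eligible for adjustment (non-descendants of Z2, excluding Z2 and Z6): {Z1, Z5, Z7, Z8}.
Backdoor paths from Z2 to Z6:
  P1: Z2 <- Z7 -> Z8 <- Z1 -> Z4 <- Z5 -> Z6
  P2: Z2 <- Z7 -> Z8 <- Z1 -> Z4 -> Z6
  P3: Z2 <- Z7 -> Z8 <- Z1 -> Z6
Each backdoor path contains an unconditioned collider, so every path is already blocked with the empty conditioning set:
  P1: blocked at collider Z8 (neither it nor any descendant is in the conditioning set).
  P2: blocked at collider Z8 (neither it nor any descendant is in the conditioning set).
  P3: blocked at collider Z8 (neither it nor any descendant is in the conditioning set).
The empty set is therefore the unique smallest valid set.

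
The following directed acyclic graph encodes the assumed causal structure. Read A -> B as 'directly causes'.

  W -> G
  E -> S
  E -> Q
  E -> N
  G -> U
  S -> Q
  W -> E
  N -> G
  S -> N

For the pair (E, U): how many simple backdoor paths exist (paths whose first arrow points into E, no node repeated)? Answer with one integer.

A backdoor path from E to U is any simple undirected path whose first edge points into E (i.e. leaves E via a parent).
Parents of E: {W}.
Enumerating:
  P1: E <- W -> G -> U
That exhausts the simple backdoor paths. Count: 1.

1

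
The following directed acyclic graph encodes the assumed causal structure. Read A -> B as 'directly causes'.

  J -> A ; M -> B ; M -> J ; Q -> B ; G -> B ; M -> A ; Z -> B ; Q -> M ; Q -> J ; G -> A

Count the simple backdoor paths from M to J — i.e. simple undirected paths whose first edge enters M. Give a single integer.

2

A backdoor path from M to J is any simple undirected path whose first edge points into M (i.e. leaves M via a parent).
Parents of M: {Q}.
Enumerating:
  P1: M <- Q -> J
  P2: M <- Q -> B <- G -> A <- J
That exhausts the simple backdoor paths. Count: 2.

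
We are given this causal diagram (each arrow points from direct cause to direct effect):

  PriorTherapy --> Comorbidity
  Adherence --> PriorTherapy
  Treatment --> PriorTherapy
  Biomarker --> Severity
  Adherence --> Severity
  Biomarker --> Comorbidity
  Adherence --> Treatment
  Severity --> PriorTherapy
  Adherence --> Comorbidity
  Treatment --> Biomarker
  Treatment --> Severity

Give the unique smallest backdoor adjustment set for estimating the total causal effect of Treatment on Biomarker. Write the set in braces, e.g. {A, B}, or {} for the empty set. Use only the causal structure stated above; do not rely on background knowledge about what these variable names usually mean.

{}

Variables eligible for adjustment (non-descendants of Treatment, excluding Treatment and Biomarker): {Adherence}.
Backdoor paths from Treatment to Biomarker:
  P1: Treatment <- Adherence -> Severity <- Biomarker
  P2: Treatment <- Adherence -> Severity -> PriorTherapy -> Comorbidity <- Biomarker
  P3: Treatment <- Adherence -> PriorTherapy <- Severity <- Biomarker
  P4: Treatment <- Adherence -> PriorTherapy -> Comorbidity <- Biomarker
  P5: Treatment <- Adherence -> Comorbidity <- Biomarker
  P6: Treatment <- Adherence -> Comorbidity <- PriorTherapy <- Severity <- Biomarker
Each backdoor path contains an unconditioned collider, so every path is already blocked with the empty conditioning set:
  P1: blocked at collider Severity (neither it nor any descendant is in the conditioning set).
  P2: blocked at collider Comorbidity (neither it nor any descendant is in the conditioning set).
  P3: blocked at collider PriorTherapy (neither it nor any descendant is in the conditioning set).
  P4: blocked at collider Comorbidity (neither it nor any descendant is in the conditioning set).
  P5: blocked at collider Comorbidity (neither it nor any descendant is in the conditioning set).
  P6: blocked at collider Comorbidity (neither it nor any descendant is in the conditioning set).
The empty set is therefore the unique smallest valid set.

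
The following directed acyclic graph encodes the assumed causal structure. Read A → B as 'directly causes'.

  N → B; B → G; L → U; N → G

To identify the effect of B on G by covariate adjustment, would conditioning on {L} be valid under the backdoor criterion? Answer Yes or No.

No

Backdoor paths from B to G (paths whose first edge points into B):
  P1: B <- N -> G
Condition 1 (no descendant of B in the set): holds — descendants of B are {G}; none are in {L}.
Condition 2 (every backdoor path blocked by {L}):
  P1: open — no interior node is in the conditioning set.
{L} does not satisfy the backdoor criterion.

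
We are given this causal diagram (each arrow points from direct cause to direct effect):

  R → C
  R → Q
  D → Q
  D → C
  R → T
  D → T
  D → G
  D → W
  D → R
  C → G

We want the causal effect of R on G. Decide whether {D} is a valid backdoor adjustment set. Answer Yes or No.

Backdoor paths from R to G (paths whose first edge points into R):
  P1: R <- D -> C -> G
  P2: R <- D -> G
Condition 1 (no descendant of R in the set): holds — descendants of R are {C, G, Q, T}; none are in {D}.
Condition 2 (every backdoor path blocked by {D}):
  P1: blocked at fork node D ∈ conditioning set.
  P2: blocked at fork node D ∈ conditioning set.
{D} satisfies the backdoor criterion.

Yes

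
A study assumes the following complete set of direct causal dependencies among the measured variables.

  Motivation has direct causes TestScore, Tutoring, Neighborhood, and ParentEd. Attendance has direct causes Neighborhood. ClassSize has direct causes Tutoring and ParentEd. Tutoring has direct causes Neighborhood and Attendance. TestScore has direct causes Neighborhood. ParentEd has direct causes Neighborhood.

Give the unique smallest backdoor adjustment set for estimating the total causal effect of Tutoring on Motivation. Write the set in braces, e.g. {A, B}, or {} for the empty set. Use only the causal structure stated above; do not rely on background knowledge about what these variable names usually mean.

Variables eligible for adjustment (non-descendants of Tutoring, excluding Tutoring and Motivation): {Attendance, Neighborhood, ParentEd, TestScore}.
Backdoor paths from Tutoring to Motivation:
  P1: Tutoring <- Neighborhood -> ParentEd -> Motivation
  P2: Tutoring <- Neighborhood -> TestScore -> Motivation
  P3: Tutoring <- Neighborhood -> Motivation
  P4: Tutoring <- Attendance <- Neighborhood -> ParentEd -> Motivation
  P5: Tutoring <- Attendance <- Neighborhood -> TestScore -> Motivation
  P6: Tutoring <- Attendance <- Neighborhood -> Motivation
The empty set is not sufficient: P1 (Tutoring <- Neighborhood -> ParentEd -> Motivation) has no collider blocking it and no conditioned non-collider, so it is open.
Try {Neighborhood}:
  P1: blocked at fork node Neighborhood ∈ conditioning set.
  P2: blocked at fork node Neighborhood ∈ conditioning set.
  P3: blocked at fork node Neighborhood ∈ conditioning set.
  P4: blocked at fork node Neighborhood ∈ conditioning set.
  P5: blocked at fork node Neighborhood ∈ conditioning set.
  P6: blocked at fork node Neighborhood ∈ conditioning set.
{Neighborhood} contains no descendant of Tutoring and blocks every backdoor path.
No other singleton works — e.g. {Attendance} leaves P1 open — so {Neighborhood} is the unique smallest valid adjustment set.

{Neighborhood}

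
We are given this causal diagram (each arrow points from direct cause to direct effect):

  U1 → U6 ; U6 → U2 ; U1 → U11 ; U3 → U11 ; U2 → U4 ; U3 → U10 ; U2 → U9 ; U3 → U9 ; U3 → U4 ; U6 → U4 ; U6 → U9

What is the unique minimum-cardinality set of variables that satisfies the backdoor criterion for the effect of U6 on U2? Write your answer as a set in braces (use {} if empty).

Variables eligible for adjustment (non-descendants of U6, excluding U6 and U2): {U1, U10, U11, U3}.
Backdoor paths from U6 to U2:
  P1: U6 <- U1 -> U11 <- U3 -> U9 <- U2
  P2: U6 <- U1 -> U11 <- U3 -> U4 <- U2
Each backdoor path contains an unconditioned collider, so every path is already blocked with the empty conditioning set:
  P1: blocked at collider U11 (neither it nor any descendant is in the conditioning set).
  P2: blocked at collider U11 (neither it nor any descendant is in the conditioning set).
The empty set is therefore the unique smallest valid set.

{}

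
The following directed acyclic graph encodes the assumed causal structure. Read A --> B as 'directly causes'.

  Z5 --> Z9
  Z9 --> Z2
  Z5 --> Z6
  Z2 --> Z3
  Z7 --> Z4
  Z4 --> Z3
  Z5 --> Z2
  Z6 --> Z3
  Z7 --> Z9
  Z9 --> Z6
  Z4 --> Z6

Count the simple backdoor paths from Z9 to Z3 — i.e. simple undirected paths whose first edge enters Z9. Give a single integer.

6

A backdoor path from Z9 to Z3 is any simple undirected path whose first edge points into Z9 (i.e. leaves Z9 via a parent).
Parents of Z9: {Z5, Z7}.
Enumerating:
  P1: Z9 <- Z7 -> Z4 -> Z6 <- Z5 -> Z2 -> Z3
  P2: Z9 <- Z7 -> Z4 -> Z6 -> Z3
  P3: Z9 <- Z7 -> Z4 -> Z3
  P4: Z9 <- Z5 -> Z2 -> Z3
  P5: Z9 <- Z5 -> Z6 <- Z4 -> Z3
  P6: Z9 <- Z5 -> Z6 -> Z3
That exhausts the simple backdoor paths. Count: 6.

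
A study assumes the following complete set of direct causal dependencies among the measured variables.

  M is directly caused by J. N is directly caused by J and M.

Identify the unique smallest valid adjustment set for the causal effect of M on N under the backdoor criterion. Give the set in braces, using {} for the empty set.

{J}

Variables eligible for adjustment (non-descendants of M, excluding M and N): {J}.
Backdoor paths from M to N:
  P1: M <- J -> N
The empty set is not sufficient: P1 (M <- J -> N) has no collider blocking it and no conditioned non-collider, so it is open.
Try {J}:
  P1: blocked at fork node J ∈ conditioning set.
{J} contains no descendant of M and blocks every backdoor path.
{J} is the unique smallest valid adjustment set.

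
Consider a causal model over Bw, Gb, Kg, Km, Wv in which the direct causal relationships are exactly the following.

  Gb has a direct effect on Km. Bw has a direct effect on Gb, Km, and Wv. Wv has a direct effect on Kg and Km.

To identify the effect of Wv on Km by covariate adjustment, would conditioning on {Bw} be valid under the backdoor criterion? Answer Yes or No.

Yes

Backdoor paths from Wv to Km (paths whose first edge points into Wv):
  P1: Wv <- Bw -> Gb -> Km
  P2: Wv <- Bw -> Km
Condition 1 (no descendant of Wv in the set): holds — descendants of Wv are {Kg, Km}; none are in {Bw}.
Condition 2 (every backdoor path blocked by {Bw}):
  P1: blocked at fork node Bw ∈ conditioning set.
  P2: blocked at fork node Bw ∈ conditioning set.
{Bw} satisfies the backdoor criterion.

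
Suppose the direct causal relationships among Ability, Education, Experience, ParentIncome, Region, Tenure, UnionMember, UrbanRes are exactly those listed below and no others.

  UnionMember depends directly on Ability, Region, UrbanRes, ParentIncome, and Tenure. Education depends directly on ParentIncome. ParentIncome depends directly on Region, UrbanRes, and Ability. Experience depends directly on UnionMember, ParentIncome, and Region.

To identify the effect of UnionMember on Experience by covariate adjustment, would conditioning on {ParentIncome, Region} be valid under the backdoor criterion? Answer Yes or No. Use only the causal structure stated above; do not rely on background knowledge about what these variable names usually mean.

Backdoor paths from UnionMember to Experience (paths whose first edge points into UnionMember):
  P1: UnionMember <- UrbanRes -> ParentIncome <- Region -> Experience
  P2: UnionMember <- UrbanRes -> ParentIncome -> Experience
  P3: UnionMember <- Region -> ParentIncome -> Experience
  P4: UnionMember <- Region -> Experience
  P5: UnionMember <- Ability -> ParentIncome <- Region -> Experience
  P6: UnionMember <- Ability -> ParentIncome -> Experience
  P7: UnionMember <- ParentIncome <- Region -> Experience
  P8: UnionMember <- ParentIncome -> Experience
Condition 1 (no descendant of UnionMember in the set): holds — descendants of UnionMember are {Experience}; none are in {ParentIncome, Region}.
Condition 2 (every backdoor path blocked by {ParentIncome, Region}):
  P1: blocked at fork node Region ∈ conditioning set.
  P2: blocked at chain node ParentIncome ∈ conditioning set.
  P3: blocked at fork node Region ∈ conditioning set.
  P4: blocked at fork node Region ∈ conditioning set.
  P5: blocked at fork node Region ∈ conditioning set.
  P6: blocked at chain node ParentIncome ∈ conditioning set.
  P7: blocked at chain node ParentIncome ∈ conditioning set.
  P8: blocked at fork node ParentIncome ∈ conditioning set.
{ParentIncome, Region} satisfies the backdoor criterion.

Yes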